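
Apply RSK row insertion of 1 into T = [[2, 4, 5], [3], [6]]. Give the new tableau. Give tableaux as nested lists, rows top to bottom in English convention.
In row 1, 1 replaces 2 (the leftmost entry greater than 1); 2 is bumped to row 2. In row 2, 2 replaces 3 (the leftmost entry greater than 2); 3 is bumped to row 3. In row 3, 3 replaces 6 (the leftmost entry greater than 3); 6 is bumped to row 4. 6 starts a new row 4. The new tableau is [[1, 4, 5], [2], [3], [6]].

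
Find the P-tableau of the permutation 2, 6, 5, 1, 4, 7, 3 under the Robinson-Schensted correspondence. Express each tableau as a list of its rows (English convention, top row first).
P = [[1, 3, 7], [2, 4], [5], [6]]

Insert 2: appended to row 1. P = [[2]].
Insert 6: appended to row 1. P = [[2, 6]].
Insert 5: 5 bumps 6 from row 1; 6 starts row 2. P = [[2, 5], [6]].
Insert 1: 1 bumps 2 from row 1; 2 bumps 6 from row 2; 6 starts row 3. P = [[1, 5], [2], [6]].
Insert 4: 4 bumps 5 from row 1; 5 appends to row 2. P = [[1, 4], [2, 5], [6]].
Insert 7: appended to row 1. P = [[1, 4, 7], [2, 5], [6]].
Insert 3: 3 bumps 4 from row 1; 4 bumps 5 from row 2; 5 bumps 6 from row 3; 6 starts row 4. P = [[1, 3, 7], [2, 4], [5], [6]].

So P = [[1, 3, 7], [2, 4], [5], [6]].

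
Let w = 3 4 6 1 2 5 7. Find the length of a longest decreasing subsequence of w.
2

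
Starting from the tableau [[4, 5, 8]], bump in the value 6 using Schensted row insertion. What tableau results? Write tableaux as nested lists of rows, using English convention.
[[4, 5, 6], [8]]

In row 1, 6 replaces 8 (the leftmost entry greater than 6); 8 is bumped to row 2. 8 starts a new row 2. The new tableau is [[4, 5, 6], [8]].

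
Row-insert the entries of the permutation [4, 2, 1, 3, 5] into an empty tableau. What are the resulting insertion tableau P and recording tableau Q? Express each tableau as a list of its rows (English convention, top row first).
P = [[1, 3, 5], [2], [4]], Q = [[1, 4, 5], [2], [3]]

Insert each entry of the permutation into P by Schensted row insertion, recording in Q the position of each new cell.

Insert 4: appended to row 1. P = [[4]], Q = [[1]].
Insert 2: 2 bumps 4 from row 1; 4 starts row 2. P = [[2], [4]], Q = [[1], [2]].
Insert 1: 1 bumps 2 from row 1; 2 bumps 4 from row 2; 4 starts row 3. P = [[1], [2], [4]], Q = [[1], [2], [3]].
Insert 3: appended to row 1. P = [[1, 3], [2], [4]], Q = [[1, 4], [2], [3]].
Insert 5: appended to row 1. P = [[1, 3, 5], [2], [4]], Q = [[1, 4, 5], [2], [3]].

So P = [[1, 3, 5], [2], [4]], Q = [[1, 4, 5], [2], [3]].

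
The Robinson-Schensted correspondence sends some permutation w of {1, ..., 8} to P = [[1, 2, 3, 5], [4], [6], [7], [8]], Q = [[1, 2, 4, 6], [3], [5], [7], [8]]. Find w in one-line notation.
1 8 2 7 4 6 5 3

Reverse RSK: for i = n, n-1, ..., 1, locate i in Q, remove the corresponding corner cell from P, and reverse-bump its entry up through P; the value ejected from row 1 is w(i).

So w = 1 8 2 7 4 6 5 3.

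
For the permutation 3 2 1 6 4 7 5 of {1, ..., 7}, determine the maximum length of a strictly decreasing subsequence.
3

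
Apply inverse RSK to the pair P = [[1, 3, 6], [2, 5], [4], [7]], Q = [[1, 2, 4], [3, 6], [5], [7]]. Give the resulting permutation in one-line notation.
4 7 5 6 2 3 1

Reverse the RSK construction: for i from n down to 1, find the cell of Q containing i, remove the entry at that cell from P, and reverse-bump it up through P; the value ejected from row 1 is w(i).

Step i=7: Q has 7 at row 4, column 1; remove 7 from row 4 of P and reverse-bump: 7 enters row 3 and ejects 4; 4 enters row 2 and ejects 2; 2 enters row 1 and ejects 1. So w(7) = 1. P is now [[2, 3, 6], [4, 5], [7]].
Step i=6: Q has 6 at row 2, column 2; remove 5 from row 2 of P and reverse-bump: 5 enters row 1 and ejects 3. So w(6) = 3. P is now [[2, 5, 6], [4], [7]].
Step i=5: Q has 5 at row 3, column 1; remove 7 from row 3 of P and reverse-bump: 7 enters row 2 and ejects 4; 4 enters row 1 and ejects 2. So w(5) = 2. P is now [[4, 5, 6], [7]].
Step i=4: Q has 4 at row 1, column 3; remove that cell from P, ejecting 6. So w(4) = 6. P is now [[4, 5], [7]].
Step i=3: Q has 3 at row 2, column 1; remove 7 from row 2 of P and reverse-bump: 7 enters row 1 and ejects 5. So w(3) = 5. P is now [[4, 7]].
Step i=2: Q has 2 at row 1, column 2; remove that cell from P, ejecting 7. So w(2) = 7. P is now [[4]].
Step i=1: Q has 1 at row 1, column 1; remove that cell from P, ejecting 4. So w(1) = 4. P is now [].

So w = 4 7 5 6 2 3 1.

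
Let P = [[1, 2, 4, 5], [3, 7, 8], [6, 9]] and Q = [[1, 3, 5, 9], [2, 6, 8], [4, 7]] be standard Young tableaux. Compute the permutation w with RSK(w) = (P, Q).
Reverse RSK: for i = n, n-1, ..., 1, locate i in Q, remove the corresponding corner cell from P, and reverse-bump its entry up through P; the value ejected from row 1 is w(i).

So w = 6 3 7 1 9 8 2 4 5.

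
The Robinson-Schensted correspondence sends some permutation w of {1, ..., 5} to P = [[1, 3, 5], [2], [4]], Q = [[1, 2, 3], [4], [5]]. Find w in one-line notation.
Reverse the RSK construction: for i from n down to 1, find the cell of Q containing i, remove the entry at that cell from P, and reverse-bump it up through P; the value ejected from row 1 is w(i).

Step i=5: Q has 5 at row 3, column 1; remove 4 from row 3 of P and reverse-bump: 4 enters row 2 and ejects 2; 2 enters row 1 and ejects 1. So w(5) = 1. P is now [[2, 3, 5], [4]].
Step i=4: Q has 4 at row 2, column 1; remove 4 from row 2 of P and reverse-bump: 4 enters row 1 and ejects 3. So w(4) = 3. P is now [[2, 4, 5]].
Step i=3: Q has 3 at row 1, column 3; remove that cell from P, ejecting 5. So w(3) = 5. P is now [[2, 4]].
Step i=2: Q has 2 at row 1, column 2; remove that cell from P, ejecting 4. So w(2) = 4. P is now [[2]].
Step i=1: Q has 1 at row 1, column 1; remove that cell from P, ejecting 2. So w(1) = 2. P is now [].

So w = 2 4 5 3 1.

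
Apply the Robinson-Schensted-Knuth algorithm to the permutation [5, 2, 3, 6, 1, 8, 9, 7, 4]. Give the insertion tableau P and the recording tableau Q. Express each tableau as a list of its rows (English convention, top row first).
P = [[1, 3, 4, 7, 9], [2, 6], [5, 8]], Q = [[1, 3, 4, 6, 7], [2, 8], [5, 9]]

Insert each entry of the permutation into P by Schensted row insertion, recording in Q the position of each new cell.

Insert 5: appended to row 1. P = [[5]], Q = [[1]].
Insert 2: 2 bumps 5 from row 1; 5 starts row 2. P = [[2], [5]], Q = [[1], [2]].
Insert 3: appended to row 1. P = [[2, 3], [5]], Q = [[1, 3], [2]].
Insert 6: appended to row 1. P = [[2, 3, 6], [5]], Q = [[1, 3, 4], [2]].
Insert 1: 1 bumps 2 from row 1; 2 bumps 5 from row 2; 5 starts row 3. P = [[1, 3, 6], [2], [5]], Q = [[1, 3, 4], [2], [5]].
Insert 8: appended to row 1. P = [[1, 3, 6, 8], [2], [5]], Q = [[1, 3, 4, 6], [2], [5]].
Insert 9: appended to row 1. P = [[1, 3, 6, 8, 9], [2], [5]], Q = [[1, 3, 4, 6, 7], [2], [5]].
Insert 7: 7 bumps 8 from row 1; 8 appends to row 2. P = [[1, 3, 6, 7, 9], [2, 8], [5]], Q = [[1, 3, 4, 6, 7], [2, 8], [5]].
Insert 4: 4 bumps 6 from row 1; 6 bumps 8 from row 2; 8 appends to row 3. P = [[1, 3, 4, 7, 9], [2, 6], [5, 8]], Q = [[1, 3, 4, 6, 7], [2, 8], [5, 9]].

So P = [[1, 3, 4, 7, 9], [2, 6], [5, 8]], Q = [[1, 3, 4, 6, 7], [2, 8], [5, 9]].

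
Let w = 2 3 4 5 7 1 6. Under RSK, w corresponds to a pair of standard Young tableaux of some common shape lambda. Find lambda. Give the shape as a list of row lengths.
Row-insert each entry into an empty tableau.

After inserting 2: P = [[2]].
After inserting 3: P = [[2, 3]].
After inserting 4: P = [[2, 3, 4]].
After inserting 5: P = [[2, 3, 4, 5]].
After inserting 7: P = [[2, 3, 4, 5, 7]].
After inserting 1: P = [[1, 3, 4, 5, 7], [2]].
After inserting 6: P = [[1, 3, 4, 5, 6], [2, 7]].

The final insertion tableau P = [[1, 3, 4, 5, 6], [2, 7]] has shape [5, 2].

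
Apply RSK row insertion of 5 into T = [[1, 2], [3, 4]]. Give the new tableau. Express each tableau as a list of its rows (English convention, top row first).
5 is larger than every entry of row 1, so it is appended to row 1. The new tableau is [[1, 2, 5], [3, 4]].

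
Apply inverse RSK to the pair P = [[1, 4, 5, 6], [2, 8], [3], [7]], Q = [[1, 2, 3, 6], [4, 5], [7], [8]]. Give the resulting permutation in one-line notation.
Reverse the RSK construction: for i from n down to 1, find the cell of Q containing i, remove the entry at that cell from P, and reverse-bump it up through P; the value ejected from row 1 is w(i).

Step i=8: Q has 8 at row 4, column 1; remove 7 from row 4 of P and reverse-bump: 7 enters row 3 and ejects 3; 3 enters row 2 and ejects 2; 2 enters row 1 and ejects 1. So w(8) = 1. P is now [[2, 4, 5, 6], [3, 8], [7]].
Step i=7: Q has 7 at row 3, column 1; remove 7 from row 3 of P and reverse-bump: 7 enters row 2 and ejects 3; 3 enters row 1 and ejects 2. So w(7) = 2. P is now [[3, 4, 5, 6], [7, 8]].
Step i=6: Q has 6 at row 1, column 4; remove that cell from P, ejecting 6. So w(6) = 6. P is now [[3, 4, 5], [7, 8]].
Step i=5: Q has 5 at row 2, column 2; remove 8 from row 2 of P and reverse-bump: 8 enters row 1 and ejects 5. So w(5) = 5. P is now [[3, 4, 8], [7]].
Step i=4: Q has 4 at row 2, column 1; remove 7 from row 2 of P and reverse-bump: 7 enters row 1 and ejects 4. So w(4) = 4. P is now [[3, 7, 8]].
Step i=3: Q has 3 at row 1, column 3; remove that cell from P, ejecting 8. So w(3) = 8. P is now [[3, 7]].
Step i=2: Q has 2 at row 1, column 2; remove that cell from P, ejecting 7. So w(2) = 7. P is now [[3]].
Step i=1: Q has 1 at row 1, column 1; remove that cell from P, ejecting 3. So w(1) = 3. P is now [].

So w = 3 7 8 4 5 6 2 1.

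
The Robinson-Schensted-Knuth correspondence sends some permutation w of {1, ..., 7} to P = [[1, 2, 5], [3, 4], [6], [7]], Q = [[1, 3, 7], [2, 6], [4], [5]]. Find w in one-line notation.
Reverse the RSK construction: for i from n down to 1, find the cell of Q containing i, remove the entry at that cell from P, and reverse-bump it up through P; the value ejected from row 1 is w(i).

Step i=7: Q has 7 at row 1, column 3; remove that cell from P, ejecting 5. So w(7) = 5. P is now [[1, 2], [3, 4], [6], [7]].
Step i=6: Q has 6 at row 2, column 2; remove 4 from row 2 of P and reverse-bump: 4 enters row 1 and ejects 2. So w(6) = 2. P is now [[1, 4], [3], [6], [7]].
Step i=5: Q has 5 at row 4, column 1; remove 7 from row 4 of P and reverse-bump: 7 enters row 3 and ejects 6; 6 enters row 2 and ejects 3; 3 enters row 1 and ejects 1. So w(5) = 1. P is now [[3, 4], [6], [7]].
Step i=4: Q has 4 at row 3, column 1; remove 7 from row 3 of P and reverse-bump: 7 enters row 2 and ejects 6; 6 enters row 1 and ejects 4. So w(4) = 4. P is now [[3, 6], [7]].
Step i=3: Q has 3 at row 1, column 2; remove that cell from P, ejecting 6. So w(3) = 6. P is now [[3], [7]].
Step i=2: Q has 2 at row 2, column 1; remove 7 from row 2 of P and reverse-bump: 7 enters row 1 and ejects 3. So w(2) = 3. P is now [[7]].
Step i=1: Q has 1 at row 1, column 1; remove that cell from P, ejecting 7. So w(1) = 7. P is now [].

So w = 7 3 6 4 1 2 5.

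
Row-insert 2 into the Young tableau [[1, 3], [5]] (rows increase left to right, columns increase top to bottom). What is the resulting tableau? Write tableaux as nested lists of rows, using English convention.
[[1, 2], [3], [5]]

In row 1, 2 replaces 3 (the leftmost entry greater than 2); 3 is bumped to row 2. In row 2, 3 replaces 5 (the leftmost entry greater than 3); 5 is bumped to row 3. 5 starts a new row 3. The new tableau is [[1, 2], [3], [5]].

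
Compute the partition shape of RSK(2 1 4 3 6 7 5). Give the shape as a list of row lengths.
[4, 3]

Row-insert each entry into an empty tableau.

After inserting 2: P = [[2]].
After inserting 1: P = [[1], [2]].
After inserting 4: P = [[1, 4], [2]].
After inserting 3: P = [[1, 3], [2, 4]].
After inserting 6: P = [[1, 3, 6], [2, 4]].
After inserting 7: P = [[1, 3, 6, 7], [2, 4]].
After inserting 5: P = [[1, 3, 5, 7], [2, 4, 6]].

The final insertion tableau P = [[1, 3, 5, 7], [2, 4, 6]] has shape [4, 3].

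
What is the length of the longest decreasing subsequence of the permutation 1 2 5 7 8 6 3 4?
3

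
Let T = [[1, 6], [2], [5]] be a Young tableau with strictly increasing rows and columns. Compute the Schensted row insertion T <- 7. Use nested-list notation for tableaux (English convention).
[[1, 6, 7], [2], [5]]

7 is larger than every entry of row 1, so it is appended to row 1. The new tableau is [[1, 6, 7], [2], [5]].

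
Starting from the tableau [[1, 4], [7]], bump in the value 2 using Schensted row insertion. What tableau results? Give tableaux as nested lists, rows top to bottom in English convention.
In row 1, 2 replaces 4 (the leftmost entry greater than 2); 4 is bumped to row 2. In row 2, 4 replaces 7 (the leftmost entry greater than 4); 7 is bumped to row 3. 7 starts a new row 3. The new tableau is [[1, 2], [4], [7]].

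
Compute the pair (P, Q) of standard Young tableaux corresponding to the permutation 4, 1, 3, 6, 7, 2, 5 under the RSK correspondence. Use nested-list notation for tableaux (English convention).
Insert each entry of the permutation into P by Schensted row insertion, recording in Q the position of each new cell.

Insert 4: appended to row 1. P = [[4]].
Insert 1: 1 bumps 4 from row 1; 4 starts row 2. P = [[1], [4]].
Insert 3: appended to row 1. P = [[1, 3], [4]].
Insert 6: appended to row 1. P = [[1, 3, 6], [4]].
Insert 7: appended to row 1. P = [[1, 3, 6, 7], [4]].
Insert 2: 2 bumps 3 from row 1; 3 bumps 4 from row 2; 4 starts row 3. P = [[1, 2, 6, 7], [3], [4]].
Insert 5: 5 bumps 6 from row 1; 6 appends to row 2. P = [[1, 2, 5, 7], [3, 6], [4]].

So P = [[1, 2, 5, 7], [3, 6], [4]], Q = [[1, 3, 4, 5], [2, 7], [6]].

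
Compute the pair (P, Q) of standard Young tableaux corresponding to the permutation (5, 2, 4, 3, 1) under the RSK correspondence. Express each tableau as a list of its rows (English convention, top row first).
Insert each entry of the permutation into P by Schensted row insertion, recording in Q the position of each new cell.

Insert 5: appended to row 1. P = [[5]], Q = [[1]].
Insert 2: 2 bumps 5 from row 1; 5 starts row 2. P = [[2], [5]], Q = [[1], [2]].
Insert 4: appended to row 1. P = [[2, 4], [5]], Q = [[1, 3], [2]].
Insert 3: 3 bumps 4 from row 1; 4 bumps 5 from row 2; 5 starts row 3. P = [[2, 3], [4], [5]], Q = [[1, 3], [2], [4]].
Insert 1: 1 bumps 2 from row 1; 2 bumps 4 from row 2; 4 bumps 5 from row 3; 5 starts row 4. P = [[1, 3], [2], [4], [5]], Q = [[1, 3], [2], [4], [5]].

So P = [[1, 3], [2], [4], [5]], Q = [[1, 3], [2], [4], [5]].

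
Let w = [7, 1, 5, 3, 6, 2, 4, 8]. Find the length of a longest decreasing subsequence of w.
4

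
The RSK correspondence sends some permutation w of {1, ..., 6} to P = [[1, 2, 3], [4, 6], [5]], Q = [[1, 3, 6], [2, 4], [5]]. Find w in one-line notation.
5 1 6 4 2 3

Reverse the RSK construction: for i from n down to 1, find the cell of Q containing i, remove the entry at that cell from P, and reverse-bump it up through P; the value ejected from row 1 is w(i).

Step i=6: Q has 6 at row 1, column 3; remove that cell from P, ejecting 3. So w(6) = 3. P is now [[1, 2], [4, 6], [5]].
Step i=5: Q has 5 at row 3, column 1; remove 5 from row 3 of P and reverse-bump: 5 enters row 2 and ejects 4; 4 enters row 1 and ejects 2. So w(5) = 2. P is now [[1, 4], [5, 6]].
Step i=4: Q has 4 at row 2, column 2; remove 6 from row 2 of P and reverse-bump: 6 enters row 1 and ejects 4. So w(4) = 4. P is now [[1, 6], [5]].
Step i=3: Q has 3 at row 1, column 2; remove that cell from P, ejecting 6. So w(3) = 6. P is now [[1], [5]].
Step i=2: Q has 2 at row 2, column 1; remove 5 from row 2 of P and reverse-bump: 5 enters row 1 and ejects 1. So w(2) = 1. P is now [[5]].
Step i=1: Q has 1 at row 1, column 1; remove that cell from P, ejecting 5. So w(1) = 5. P is now [].

So w = 5 1 6 4 2 3.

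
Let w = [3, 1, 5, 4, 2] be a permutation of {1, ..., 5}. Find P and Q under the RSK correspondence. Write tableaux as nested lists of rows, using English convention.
Insert each entry of the permutation into P by Schensted row insertion, recording in Q the position of each new cell.

After inserting 3: P = [[3]].
After inserting 1: P = [[1], [3]].
After inserting 5: P = [[1, 5], [3]].
After inserting 4: P = [[1, 4], [3, 5]].
After inserting 2: P = [[1, 2], [3, 4], [5]].

So P = [[1, 2], [3, 4], [5]], Q = [[1, 3], [2, 4], [5]].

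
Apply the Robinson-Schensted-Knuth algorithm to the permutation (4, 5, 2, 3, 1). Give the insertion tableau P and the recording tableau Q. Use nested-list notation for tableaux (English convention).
P = [[1, 3], [2, 5], [4]], Q = [[1, 2], [3, 4], [5]]

Insert each entry of the permutation into P by Schensted row insertion, recording in Q the position of each new cell.

After inserting 4: P = [[4]].
After inserting 5: P = [[4, 5]].
After inserting 2: P = [[2, 5], [4]].
After inserting 3: P = [[2, 3], [4, 5]].
After inserting 1: P = [[1, 3], [2, 5], [4]].

So P = [[1, 3], [2, 5], [4]], Q = [[1, 2], [3, 4], [5]].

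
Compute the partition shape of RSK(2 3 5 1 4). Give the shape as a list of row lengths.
Row-insert each entry into an empty tableau.

After inserting 2: P = [[2]].
After inserting 3: P = [[2, 3]].
After inserting 5: P = [[2, 3, 5]].
After inserting 1: P = [[1, 3, 5], [2]].
After inserting 4: P = [[1, 3, 4], [2, 5]].

The final insertion tableau P = [[1, 3, 4], [2, 5]] has shape [3, 2].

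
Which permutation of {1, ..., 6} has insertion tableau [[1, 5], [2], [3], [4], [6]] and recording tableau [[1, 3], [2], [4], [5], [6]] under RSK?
6 4 5 3 2 1

Reverse the RSK construction: for i from n down to 1, find the cell of Q containing i, remove the entry at that cell from P, and reverse-bump it up through P; the value ejected from row 1 is w(i).

Step i=6: Q has 6 at row 5, column 1; remove 6 from row 5 of P and reverse-bump: 6 enters row 4 and ejects 4; 4 enters row 3 and ejects 3; 3 enters row 2 and ejects 2; 2 enters row 1 and ejects 1. So w(6) = 1. P is now [[2, 5], [3], [4], [6]].
Step i=5: Q has 5 at row 4, column 1; remove 6 from row 4 of P and reverse-bump: 6 enters row 3 and ejects 4; 4 enters row 2 and ejects 3; 3 enters row 1 and ejects 2. So w(5) = 2. P is now [[3, 5], [4], [6]].
Step i=4: Q has 4 at row 3, column 1; remove 6 from row 3 of P and reverse-bump: 6 enters row 2 and ejects 4; 4 enters row 1 and ejects 3. So w(4) = 3. P is now [[4, 5], [6]].
Step i=3: Q has 3 at row 1, column 2; remove that cell from P, ejecting 5. So w(3) = 5. P is now [[4], [6]].
Step i=2: Q has 2 at row 2, column 1; remove 6 from row 2 of P and reverse-bump: 6 enters row 1 and ejects 4. So w(2) = 4. P is now [[6]].
Step i=1: Q has 1 at row 1, column 1; remove that cell from P, ejecting 6. So w(1) = 6. P is now [].

So w = 6 4 5 3 2 1.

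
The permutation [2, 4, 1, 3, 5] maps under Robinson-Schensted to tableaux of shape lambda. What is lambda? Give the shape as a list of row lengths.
Row-insert each entry into an empty tableau.

After inserting 2: P = [[2]].
After inserting 4: P = [[2, 4]].
After inserting 1: P = [[1, 4], [2]].
After inserting 3: P = [[1, 3], [2, 4]].
After inserting 5: P = [[1, 3, 5], [2, 4]].

The final insertion tableau P = [[1, 3, 5], [2, 4]] has shape [3, 2].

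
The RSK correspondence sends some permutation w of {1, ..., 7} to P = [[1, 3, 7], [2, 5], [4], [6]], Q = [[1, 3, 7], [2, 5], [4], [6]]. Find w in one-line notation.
6 4 5 2 3 1 7

Reverse the RSK construction: for i from n down to 1, find the cell of Q containing i, remove the entry at that cell from P, and reverse-bump it up through P; the value ejected from row 1 is w(i).

Step i=7: Q has 7 at row 1, column 3; remove that cell from P, ejecting 7. So w(7) = 7. P is now [[1, 3], [2, 5], [4], [6]].
Step i=6: Q has 6 at row 4, column 1; remove 6 from row 4 of P and reverse-bump: 6 enters row 3 and ejects 4; 4 enters row 2 and ejects 2; 2 enters row 1 and ejects 1. So w(6) = 1. P is now [[2, 3], [4, 5], [6]].
Step i=5: Q has 5 at row 2, column 2; remove 5 from row 2 of P and reverse-bump: 5 enters row 1 and ejects 3. So w(5) = 3. P is now [[2, 5], [4], [6]].
Step i=4: Q has 4 at row 3, column 1; remove 6 from row 3 of P and reverse-bump: 6 enters row 2 and ejects 4; 4 enters row 1 and ejects 2. So w(4) = 2. P is now [[4, 5], [6]].
Step i=3: Q has 3 at row 1, column 2; remove that cell from P, ejecting 5. So w(3) = 5. P is now [[4], [6]].
Step i=2: Q has 2 at row 2, column 1; remove 6 from row 2 of P and reverse-bump: 6 enters row 1 and ejects 4. So w(2) = 4. P is now [[6]].
Step i=1: Q has 1 at row 1, column 1; remove that cell from P, ejecting 6. So w(1) = 6. P is now [].

So w = 6 4 5 2 3 1 7.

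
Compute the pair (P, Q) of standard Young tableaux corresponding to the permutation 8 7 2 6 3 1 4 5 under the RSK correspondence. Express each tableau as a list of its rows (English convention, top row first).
P = [[1, 3, 4, 5], [2], [6], [7], [8]], Q = [[1, 4, 7, 8], [2], [3], [5], [6]]

Insert each entry of the permutation into P by Schensted row insertion, recording in Q the position of each new cell.

Insert 8: appended to row 1. P = [[8]], Q = [[1]].
Insert 7: 7 bumps 8 from row 1; 8 starts row 2. P = [[7], [8]], Q = [[1], [2]].
Insert 2: 2 bumps 7 from row 1; 7 bumps 8 from row 2; 8 starts row 3. P = [[2], [7], [8]], Q = [[1], [2], [3]].
Insert 6: appended to row 1. P = [[2, 6], [7], [8]], Q = [[1, 4], [2], [3]].
Insert 3: 3 bumps 6 from row 1; 6 bumps 7 from row 2; 7 bumps 8 from row 3; 8 starts row 4. P = [[2, 3], [6], [7], [8]], Q = [[1, 4], [2], [3], [5]].
Insert 1: 1 bumps 2 from row 1; 2 bumps 6 from row 2; 6 bumps 7 from row 3; 7 bumps 8 from row 4; 8 starts row 5. P = [[1, 3], [2], [6], [7], [8]], Q = [[1, 4], [2], [3], [5], [6]].
Insert 4: appended to row 1. P = [[1, 3, 4], [2], [6], [7], [8]], Q = [[1, 4, 7], [2], [3], [5], [6]].
Insert 5: appended to row 1. P = [[1, 3, 4, 5], [2], [6], [7], [8]], Q = [[1, 4, 7, 8], [2], [3], [5], [6]].

So P = [[1, 3, 4, 5], [2], [6], [7], [8]], Q = [[1, 4, 7, 8], [2], [3], [5], [6]].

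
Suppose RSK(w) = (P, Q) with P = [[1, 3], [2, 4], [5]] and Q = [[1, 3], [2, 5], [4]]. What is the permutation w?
5 2 4 1 3

Reverse the RSK construction: for i from n down to 1, find the cell of Q containing i, remove the entry at that cell from P, and reverse-bump it up through P; the value ejected from row 1 is w(i).

Step i=5: Q has 5 at row 2, column 2; remove 4 from row 2 of P and reverse-bump: 4 enters row 1 and ejects 3. So w(5) = 3. P is now [[1, 4], [2], [5]].
Step i=4: Q has 4 at row 3, column 1; remove 5 from row 3 of P and reverse-bump: 5 enters row 2 and ejects 2; 2 enters row 1 and ejects 1. So w(4) = 1. P is now [[2, 4], [5]].
Step i=3: Q has 3 at row 1, column 2; remove that cell from P, ejecting 4. So w(3) = 4. P is now [[2], [5]].
Step i=2: Q has 2 at row 2, column 1; remove 5 from row 2 of P and reverse-bump: 5 enters row 1 and ejects 2. So w(2) = 2. P is now [[5]].
Step i=1: Q has 1 at row 1, column 1; remove that cell from P, ejecting 5. So w(1) = 5. P is now [].

So w = 5 2 4 1 3.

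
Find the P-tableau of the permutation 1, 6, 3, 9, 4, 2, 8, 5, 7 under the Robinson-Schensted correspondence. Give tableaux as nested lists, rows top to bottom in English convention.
Insert 1: appended to row 1. P = [[1]].
Insert 6: appended to row 1. P = [[1, 6]].
Insert 3: 3 bumps 6 from row 1; 6 starts row 2. P = [[1, 3], [6]].
Insert 9: appended to row 1. P = [[1, 3, 9], [6]].
Insert 4: 4 bumps 9 from row 1; 9 appends to row 2. P = [[1, 3, 4], [6, 9]].
Insert 2: 2 bumps 3 from row 1; 3 bumps 6 from row 2; 6 starts row 3. P = [[1, 2, 4], [3, 9], [6]].
Insert 8: appended to row 1. P = [[1, 2, 4, 8], [3, 9], [6]].
Insert 5: 5 bumps 8 from row 1; 8 bumps 9 from row 2; 9 appends to row 3. P = [[1, 2, 4, 5], [3, 8], [6, 9]].
Insert 7: appended to row 1. P = [[1, 2, 4, 5, 7], [3, 8], [6, 9]].

So P = [[1, 2, 4, 5, 7], [3, 8], [6, 9]].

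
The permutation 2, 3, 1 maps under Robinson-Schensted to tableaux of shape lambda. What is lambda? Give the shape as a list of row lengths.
[2, 1]

Row-insert each entry into an empty tableau.

After inserting 2: P = [[2]].
After inserting 3: P = [[2, 3]].
After inserting 1: P = [[1, 3], [2]].

The final insertion tableau P = [[1, 3], [2]] has shape [2, 1].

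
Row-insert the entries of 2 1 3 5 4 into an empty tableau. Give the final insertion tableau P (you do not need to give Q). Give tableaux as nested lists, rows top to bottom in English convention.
P = [[1, 3, 4], [2, 5]]

After inserting 2: P = [[2]].
After inserting 1: P = [[1], [2]].
After inserting 3: P = [[1, 3], [2]].
After inserting 5: P = [[1, 3, 5], [2]].
After inserting 4: P = [[1, 3, 4], [2, 5]].

So P = [[1, 3, 4], [2, 5]].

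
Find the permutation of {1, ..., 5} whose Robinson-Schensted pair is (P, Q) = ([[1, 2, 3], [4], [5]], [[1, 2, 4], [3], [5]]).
1 5 2 4 3

Reverse the RSK construction: for i from n down to 1, find the cell of Q containing i, remove the entry at that cell from P, and reverse-bump it up through P; the value ejected from row 1 is w(i).

Step i=5: Q has 5 at row 3, column 1; remove 5 from row 3 of P and reverse-bump: 5 enters row 2 and ejects 4; 4 enters row 1 and ejects 3. So w(5) = 3. P is now [[1, 2, 4], [5]].
Step i=4: Q has 4 at row 1, column 3; remove that cell from P, ejecting 4. So w(4) = 4. P is now [[1, 2], [5]].
Step i=3: Q has 3 at row 2, column 1; remove 5 from row 2 of P and reverse-bump: 5 enters row 1 and ejects 2. So w(3) = 2. P is now [[1, 5]].
Step i=2: Q has 2 at row 1, column 2; remove that cell from P, ejecting 5. So w(2) = 5. P is now [[1]].
Step i=1: Q has 1 at row 1, column 1; remove that cell from P, ejecting 1. So w(1) = 1. P is now [].

So w = 1 5 2 4 3.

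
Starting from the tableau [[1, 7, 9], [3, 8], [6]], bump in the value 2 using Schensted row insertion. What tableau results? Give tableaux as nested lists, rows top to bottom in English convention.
[[1, 2, 9], [3, 7], [6, 8]]

In row 1, 2 replaces 7 (the leftmost entry greater than 2); 7 is bumped to row 2. In row 2, 7 replaces 8 (the leftmost entry greater than 7); 8 is bumped to row 3. 8 is appended to row 3. The new tableau is [[1, 2, 9], [3, 7], [6, 8]].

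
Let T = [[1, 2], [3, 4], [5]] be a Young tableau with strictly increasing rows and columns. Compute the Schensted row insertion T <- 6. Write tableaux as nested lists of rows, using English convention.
[[1, 2, 6], [3, 4], [5]]

6 is larger than every entry of row 1, so it is appended to row 1. The new tableau is [[1, 2, 6], [3, 4], [5]].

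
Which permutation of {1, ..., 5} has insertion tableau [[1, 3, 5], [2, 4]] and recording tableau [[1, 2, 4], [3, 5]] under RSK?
Reverse the RSK construction: for i from n down to 1, find the cell of Q containing i, remove the entry at that cell from P, and reverse-bump it up through P; the value ejected from row 1 is w(i).

Step i=5: Q has 5 at row 2, column 2; remove 4 from row 2 of P and reverse-bump: 4 enters row 1 and ejects 3. So w(5) = 3. P is now [[1, 4, 5], [2]].
Step i=4: Q has 4 at row 1, column 3; remove that cell from P, ejecting 5. So w(4) = 5. P is now [[1, 4], [2]].
Step i=3: Q has 3 at row 2, column 1; remove 2 from row 2 of P and reverse-bump: 2 enters row 1 and ejects 1. So w(3) = 1. P is now [[2, 4]].
Step i=2: Q has 2 at row 1, column 2; remove that cell from P, ejecting 4. So w(2) = 4. P is now [[2]].
Step i=1: Q has 1 at row 1, column 1; remove that cell from P, ejecting 2. So w(1) = 2. P is now [].

So w = 2 4 1 5 3.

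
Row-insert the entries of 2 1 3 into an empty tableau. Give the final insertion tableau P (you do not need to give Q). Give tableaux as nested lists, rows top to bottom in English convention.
P = [[1, 3], [2]]

Insert 2: appended to row 1. P = [[2]].
Insert 1: 1 bumps 2 from row 1; 2 starts row 2. P = [[1], [2]].
Insert 3: appended to row 1. P = [[1, 3], [2]].

So P = [[1, 3], [2]].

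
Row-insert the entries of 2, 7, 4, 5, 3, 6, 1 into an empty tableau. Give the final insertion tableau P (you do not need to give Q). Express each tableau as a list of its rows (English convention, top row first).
Insert 2: appended to row 1. P = [[2]].
Insert 7: appended to row 1. P = [[2, 7]].
Insert 4: 4 bumps 7 from row 1; 7 starts row 2. P = [[2, 4], [7]].
Insert 5: appended to row 1. P = [[2, 4, 5], [7]].
Insert 3: 3 bumps 4 from row 1; 4 bumps 7 from row 2; 7 starts row 3. P = [[2, 3, 5], [4], [7]].
Insert 6: appended to row 1. P = [[2, 3, 5, 6], [4], [7]].
Insert 1: 1 bumps 2 from row 1; 2 bumps 4 from row 2; 4 bumps 7 from row 3; 7 starts row 4. P = [[1, 3, 5, 6], [2], [4], [7]].

So P = [[1, 3, 5, 6], [2], [4], [7]].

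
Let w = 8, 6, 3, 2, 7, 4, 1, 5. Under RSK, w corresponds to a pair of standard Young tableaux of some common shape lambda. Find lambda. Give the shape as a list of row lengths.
RSK row insertion gives P = [[1, 4, 5], [2, 7], [3], [6], [8]], which has shape [3, 2, 1, 1, 1].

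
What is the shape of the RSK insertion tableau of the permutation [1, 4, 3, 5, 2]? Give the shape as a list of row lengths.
[3, 1, 1]

Row-insert each entry into an empty tableau.

After inserting 1: P = [[1]].
After inserting 4: P = [[1, 4]].
After inserting 3: P = [[1, 3], [4]].
After inserting 5: P = [[1, 3, 5], [4]].
After inserting 2: P = [[1, 2, 5], [3], [4]].

The final insertion tableau P = [[1, 2, 5], [3], [4]] has shape [3, 1, 1].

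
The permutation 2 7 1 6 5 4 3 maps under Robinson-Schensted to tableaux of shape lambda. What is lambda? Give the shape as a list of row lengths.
[2, 2, 1, 1, 1]

Row-insert each entry into an empty tableau.

After inserting 2: P = [[2]].
After inserting 7: P = [[2, 7]].
After inserting 1: P = [[1, 7], [2]].
After inserting 6: P = [[1, 6], [2, 7]].
After inserting 5: P = [[1, 5], [2, 6], [7]].
After inserting 4: P = [[1, 4], [2, 5], [6], [7]].
After inserting 3: P = [[1, 3], [2, 4], [5], [6], [7]].

The final insertion tableau P = [[1, 3], [2, 4], [5], [6], [7]] has shape [2, 2, 1, 1, 1].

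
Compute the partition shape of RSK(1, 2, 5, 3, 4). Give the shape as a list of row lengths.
Row-insert each entry into an empty tableau.

After inserting 1: P = [[1]].
After inserting 2: P = [[1, 2]].
After inserting 5: P = [[1, 2, 5]].
After inserting 3: P = [[1, 2, 3], [5]].
After inserting 4: P = [[1, 2, 3, 4], [5]].

The final insertion tableau P = [[1, 2, 3, 4], [5]] has shape [4, 1].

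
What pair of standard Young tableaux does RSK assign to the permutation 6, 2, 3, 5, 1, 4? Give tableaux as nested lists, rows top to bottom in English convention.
P = [[1, 3, 4], [2, 5], [6]], Q = [[1, 3, 4], [2, 6], [5]]

Insert each entry of the permutation into P by Schensted row insertion, recording in Q the position of each new cell.

Insert 6: appended to row 1. P = [[6]], Q = [[1]].
Insert 2: 2 bumps 6 from row 1; 6 starts row 2. P = [[2], [6]], Q = [[1], [2]].
Insert 3: appended to row 1. P = [[2, 3], [6]], Q = [[1, 3], [2]].
Insert 5: appended to row 1. P = [[2, 3, 5], [6]], Q = [[1, 3, 4], [2]].
Insert 1: 1 bumps 2 from row 1; 2 bumps 6 from row 2; 6 starts row 3. P = [[1, 3, 5], [2], [6]], Q = [[1, 3, 4], [2], [5]].
Insert 4: 4 bumps 5 from row 1; 5 appends to row 2. P = [[1, 3, 4], [2, 5], [6]], Q = [[1, 3, 4], [2, 6], [5]].

So P = [[1, 3, 4], [2, 5], [6]], Q = [[1, 3, 4], [2, 6], [5]].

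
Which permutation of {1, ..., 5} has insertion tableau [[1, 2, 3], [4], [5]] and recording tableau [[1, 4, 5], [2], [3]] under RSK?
5 4 1 2 3

Reverse the RSK construction: for i from n down to 1, find the cell of Q containing i, remove the entry at that cell from P, and reverse-bump it up through P; the value ejected from row 1 is w(i).

Step i=5: Q has 5 at row 1, column 3; remove that cell from P, ejecting 3. So w(5) = 3. P is now [[1, 2], [4], [5]].
Step i=4: Q has 4 at row 1, column 2; remove that cell from P, ejecting 2. So w(4) = 2. P is now [[1], [4], [5]].
Step i=3: Q has 3 at row 3, column 1; remove 5 from row 3 of P and reverse-bump: 5 enters row 2 and ejects 4; 4 enters row 1 and ejects 1. So w(3) = 1. P is now [[4], [5]].
Step i=2: Q has 2 at row 2, column 1; remove 5 from row 2 of P and reverse-bump: 5 enters row 1 and ejects 4. So w(2) = 4. P is now [[5]].
Step i=1: Q has 1 at row 1, column 1; remove that cell from P, ejecting 5. So w(1) = 5. P is now [].

So w = 5 4 1 2 3.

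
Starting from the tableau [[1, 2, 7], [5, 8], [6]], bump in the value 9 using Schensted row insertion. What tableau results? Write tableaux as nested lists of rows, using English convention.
9 is larger than every entry of row 1, so it is appended to row 1. The new tableau is [[1, 2, 7, 9], [5, 8], [6]].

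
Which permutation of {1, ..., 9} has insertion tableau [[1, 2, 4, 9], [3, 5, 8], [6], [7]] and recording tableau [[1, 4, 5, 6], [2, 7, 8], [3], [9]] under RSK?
Reverse the RSK construction: for i from n down to 1, find the cell of Q containing i, remove the entry at that cell from P, and reverse-bump it up through P; the value ejected from row 1 is w(i).

Step i=9: Q has 9 at row 4, column 1; remove 7 from row 4 of P and reverse-bump: 7 enters row 3 and ejects 6; 6 enters row 2 and ejects 5; 5 enters row 1 and ejects 4. So w(9) = 4. P is now [[1, 2, 5, 9], [3, 6, 8], [7]].
Step i=8: Q has 8 at row 2, column 3; remove 8 from row 2 of P and reverse-bump: 8 enters row 1 and ejects 5. So w(8) = 5. P is now [[1, 2, 8, 9], [3, 6], [7]].
Step i=7: Q has 7 at row 2, column 2; remove 6 from row 2 of P and reverse-bump: 6 enters row 1 and ejects 2. So w(7) = 2. P is now [[1, 6, 8, 9], [3], [7]].
Step i=6: Q has 6 at row 1, column 4; remove that cell from P, ejecting 9. So w(6) = 9. P is now [[1, 6, 8], [3], [7]].
Step i=5: Q has 5 at row 1, column 3; remove that cell from P, ejecting 8. So w(5) = 8. P is now [[1, 6], [3], [7]].
Step i=4: Q has 4 at row 1, column 2; remove that cell from P, ejecting 6. So w(4) = 6. P is now [[1], [3], [7]].
Step i=3: Q has 3 at row 3, column 1; remove 7 from row 3 of P and reverse-bump: 7 enters row 2 and ejects 3; 3 enters row 1 and ejects 1. So w(3) = 1. P is now [[3], [7]].
Step i=2: Q has 2 at row 2, column 1; remove 7 from row 2 of P and reverse-bump: 7 enters row 1 and ejects 3. So w(2) = 3. P is now [[7]].
Step i=1: Q has 1 at row 1, column 1; remove that cell from P, ejecting 7. So w(1) = 7. P is now [].

So w = 7 3 1 6 8 9 2 5 4.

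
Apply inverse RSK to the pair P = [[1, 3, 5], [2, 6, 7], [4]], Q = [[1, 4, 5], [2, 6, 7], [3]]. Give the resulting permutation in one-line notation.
4 2 1 6 7 3 5

Reverse the RSK construction: for i from n down to 1, find the cell of Q containing i, remove the entry at that cell from P, and reverse-bump it up through P; the value ejected from row 1 is w(i).

Step i=7: Q has 7 at row 2, column 3; remove 7 from row 2 of P and reverse-bump: 7 enters row 1 and ejects 5. So w(7) = 5. P is now [[1, 3, 7], [2, 6], [4]].
Step i=6: Q has 6 at row 2, column 2; remove 6 from row 2 of P and reverse-bump: 6 enters row 1 and ejects 3. So w(6) = 3. P is now [[1, 6, 7], [2], [4]].
Step i=5: Q has 5 at row 1, column 3; remove that cell from P, ejecting 7. So w(5) = 7. P is now [[1, 6], [2], [4]].
Step i=4: Q has 4 at row 1, column 2; remove that cell from P, ejecting 6. So w(4) = 6. P is now [[1], [2], [4]].
Step i=3: Q has 3 at row 3, column 1; remove 4 from row 3 of P and reverse-bump: 4 enters row 2 and ejects 2; 2 enters row 1 and ejects 1. So w(3) = 1. P is now [[2], [4]].
Step i=2: Q has 2 at row 2, column 1; remove 4 from row 2 of P and reverse-bump: 4 enters row 1 and ejects 2. So w(2) = 2. P is now [[4]].
Step i=1: Q has 1 at row 1, column 1; remove that cell from P, ejecting 4. So w(1) = 4. P is now [].

So w = 4 2 1 6 7 3 5.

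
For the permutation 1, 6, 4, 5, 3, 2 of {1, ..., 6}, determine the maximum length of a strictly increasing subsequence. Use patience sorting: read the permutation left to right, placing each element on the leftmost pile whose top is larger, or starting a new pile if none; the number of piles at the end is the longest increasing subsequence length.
1: new pile. tops = [1]
6: new pile. tops = [1, 6]
4: onto pile 2 (replacing 6). tops = [1, 4]
5: new pile. tops = [1, 4, 5]
3: onto pile 2 (replacing 4). tops = [1, 3, 5]
2: onto pile 2 (replacing 3). tops = [1, 2, 5]

3 piles, so the longest increasing subsequence has length 3.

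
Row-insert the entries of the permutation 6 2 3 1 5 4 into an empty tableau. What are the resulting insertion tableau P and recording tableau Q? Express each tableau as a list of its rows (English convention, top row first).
Insert each entry of the permutation into P by Schensted row insertion, recording in Q the position of each new cell.

Insert 6: appended to row 1. P = [[6]].
Insert 2: 2 bumps 6 from row 1; 6 starts row 2. P = [[2], [6]].
Insert 3: appended to row 1. P = [[2, 3], [6]].
Insert 1: 1 bumps 2 from row 1; 2 bumps 6 from row 2; 6 starts row 3. P = [[1, 3], [2], [6]].
Insert 5: appended to row 1. P = [[1, 3, 5], [2], [6]].
Insert 4: 4 bumps 5 from row 1; 5 appends to row 2. P = [[1, 3, 4], [2, 5], [6]].

So P = [[1, 3, 4], [2, 5], [6]], Q = [[1, 3, 5], [2, 6], [4]].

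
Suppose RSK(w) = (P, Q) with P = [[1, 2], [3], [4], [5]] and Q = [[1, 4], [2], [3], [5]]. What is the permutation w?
5 4 1 3 2

Reverse the RSK construction: for i from n down to 1, find the cell of Q containing i, remove the entry at that cell from P, and reverse-bump it up through P; the value ejected from row 1 is w(i).

Step i=5: Q has 5 at row 4, column 1; remove 5 from row 4 of P and reverse-bump: 5 enters row 3 and ejects 4; 4 enters row 2 and ejects 3; 3 enters row 1 and ejects 2. So w(5) = 2. P is now [[1, 3], [4], [5]].
Step i=4: Q has 4 at row 1, column 2; remove that cell from P, ejecting 3. So w(4) = 3. P is now [[1], [4], [5]].
Step i=3: Q has 3 at row 3, column 1; remove 5 from row 3 of P and reverse-bump: 5 enters row 2 and ejects 4; 4 enters row 1 and ejects 1. So w(3) = 1. P is now [[4], [5]].
Step i=2: Q has 2 at row 2, column 1; remove 5 from row 2 of P and reverse-bump: 5 enters row 1 and ejects 4. So w(2) = 4. P is now [[5]].
Step i=1: Q has 1 at row 1, column 1; remove that cell from P, ejecting 5. So w(1) = 5. P is now [].

So w = 5 4 1 3 2.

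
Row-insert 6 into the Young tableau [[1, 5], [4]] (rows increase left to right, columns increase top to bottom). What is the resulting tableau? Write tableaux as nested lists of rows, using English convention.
[[1, 5, 6], [4]]

6 is larger than every entry of row 1, so it is appended to row 1. The new tableau is [[1, 5, 6], [4]].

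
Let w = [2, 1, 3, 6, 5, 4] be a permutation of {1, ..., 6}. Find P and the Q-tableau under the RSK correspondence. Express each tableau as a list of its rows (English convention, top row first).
Insert each entry of the permutation into P by Schensted row insertion, recording in Q the position of each new cell.

Insert 2: appended to row 1. P = [[2]], Q = [[1]].
Insert 1: 1 bumps 2 from row 1; 2 starts row 2. P = [[1], [2]], Q = [[1], [2]].
Insert 3: appended to row 1. P = [[1, 3], [2]], Q = [[1, 3], [2]].
Insert 6: appended to row 1. P = [[1, 3, 6], [2]], Q = [[1, 3, 4], [2]].
Insert 5: 5 bumps 6 from row 1; 6 appends to row 2. P = [[1, 3, 5], [2, 6]], Q = [[1, 3, 4], [2, 5]].
Insert 4: 4 bumps 5 from row 1; 5 bumps 6 from row 2; 6 starts row 3. P = [[1, 3, 4], [2, 5], [6]], Q = [[1, 3, 4], [2, 5], [6]].

So P = [[1, 3, 4], [2, 5], [6]], Q = [[1, 3, 4], [2, 5], [6]].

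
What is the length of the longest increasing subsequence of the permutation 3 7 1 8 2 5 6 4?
4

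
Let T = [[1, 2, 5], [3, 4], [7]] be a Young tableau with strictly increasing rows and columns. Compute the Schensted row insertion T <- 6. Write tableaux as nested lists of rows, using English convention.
[[1, 2, 5, 6], [3, 4], [7]]

6 is larger than every entry of row 1, so it is appended to row 1. The new tableau is [[1, 2, 5, 6], [3, 4], [7]].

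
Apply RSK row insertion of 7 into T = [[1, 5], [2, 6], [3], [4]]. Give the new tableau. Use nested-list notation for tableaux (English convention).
7 is larger than every entry of row 1, so it is appended to row 1. The new tableau is [[1, 5, 7], [2, 6], [3], [4]].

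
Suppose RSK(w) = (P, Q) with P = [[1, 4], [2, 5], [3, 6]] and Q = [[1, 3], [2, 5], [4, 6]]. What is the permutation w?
Reverse the RSK construction: for i from n down to 1, find the cell of Q containing i, remove the entry at that cell from P, and reverse-bump it up through P; the value ejected from row 1 is w(i).

Step i=6: Q has 6 at row 3, column 2; remove 6 from row 3 of P and reverse-bump: 6 enters row 2 and ejects 5; 5 enters row 1 and ejects 4. So w(6) = 4. P is now [[1, 5], [2, 6], [3]].
Step i=5: Q has 5 at row 2, column 2; remove 6 from row 2 of P and reverse-bump: 6 enters row 1 and ejects 5. So w(5) = 5. P is now [[1, 6], [2], [3]].
Step i=4: Q has 4 at row 3, column 1; remove 3 from row 3 of P and reverse-bump: 3 enters row 2 and ejects 2; 2 enters row 1 and ejects 1. So w(4) = 1. P is now [[2, 6], [3]].
Step i=3: Q has 3 at row 1, column 2; remove that cell from P, ejecting 6. So w(3) = 6. P is now [[2], [3]].
Step i=2: Q has 2 at row 2, column 1; remove 3 from row 2 of P and reverse-bump: 3 enters row 1 and ejects 2. So w(2) = 2. P is now [[3]].
Step i=1: Q has 1 at row 1, column 1; remove that cell from P, ejecting 3. So w(1) = 3. P is now [].

So w = 3 2 6 1 5 4.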